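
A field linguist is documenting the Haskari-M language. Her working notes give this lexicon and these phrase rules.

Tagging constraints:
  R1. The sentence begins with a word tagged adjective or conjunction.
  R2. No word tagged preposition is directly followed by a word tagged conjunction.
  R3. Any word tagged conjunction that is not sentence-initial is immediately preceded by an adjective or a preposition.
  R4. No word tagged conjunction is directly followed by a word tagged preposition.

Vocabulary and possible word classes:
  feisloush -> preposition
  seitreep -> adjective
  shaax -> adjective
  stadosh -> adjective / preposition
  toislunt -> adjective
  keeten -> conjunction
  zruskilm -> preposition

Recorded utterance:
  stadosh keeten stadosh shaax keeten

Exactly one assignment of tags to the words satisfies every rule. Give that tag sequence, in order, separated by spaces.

Candidates per position — 1:stadosh {adjective,preposition}; 2:keeten {conjunction}; 3:stadosh {adjective,preposition}; 4:shaax {adjective}; 5:keeten {conjunction}.
At position 1, choosing preposition makes rule 1 impossible to satisfy; hence adjective.
At position 3, choosing preposition makes rule 4 impossible to satisfy; hence adjective.
The unique satisfying tagging is: adjective conjunction adjective adjective conjunction.
Rule-by-rule: rule 1 holds; rule 2 holds; rule 3 holds; rule 4 holds.

adjective conjunction adjective adjective conjunction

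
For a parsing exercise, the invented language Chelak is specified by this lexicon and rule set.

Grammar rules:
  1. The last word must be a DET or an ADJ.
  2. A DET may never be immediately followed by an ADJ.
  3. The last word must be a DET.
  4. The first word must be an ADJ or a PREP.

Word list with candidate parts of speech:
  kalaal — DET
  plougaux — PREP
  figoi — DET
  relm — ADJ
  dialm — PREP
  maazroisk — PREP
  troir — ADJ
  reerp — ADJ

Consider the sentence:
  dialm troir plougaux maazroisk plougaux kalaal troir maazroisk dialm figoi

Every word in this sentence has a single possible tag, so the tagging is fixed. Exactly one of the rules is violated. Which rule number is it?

2

Fixed tagging: PREP ADJ PREP PREP PREP DET ADJ PREP PREP DET.
Rule check: R1 pass, R2 fail, R3 pass, R4 pass.
Only rule 2 fails.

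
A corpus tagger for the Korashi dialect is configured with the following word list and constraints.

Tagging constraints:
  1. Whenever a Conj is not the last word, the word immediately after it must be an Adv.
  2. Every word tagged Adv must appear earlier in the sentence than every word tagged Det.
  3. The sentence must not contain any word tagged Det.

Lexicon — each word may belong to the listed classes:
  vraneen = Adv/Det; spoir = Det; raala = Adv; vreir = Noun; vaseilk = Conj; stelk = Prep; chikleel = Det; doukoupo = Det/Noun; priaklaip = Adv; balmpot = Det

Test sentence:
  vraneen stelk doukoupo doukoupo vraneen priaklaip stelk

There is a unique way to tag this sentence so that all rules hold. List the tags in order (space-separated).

Candidates per position — 1:vraneen {Adv,Det}; 2:stelk {Prep}; 3:doukoupo {Det,Noun}; 4:doukoupo {Det,Noun}; 5:vraneen {Adv,Det}; 6:priaklaip {Adv}; 7:stelk {Prep}.
Position 1: tagging it Det would leave rule 2 unsatisfiable, so it must be Adv.
Position 3: tagging it Det would leave rule 2 unsatisfiable, so it must be Noun.
Position 4: tagging it Det would leave rule 2 unsatisfiable, so it must be Noun.
Position 5: tagging it Det would leave rule 2 unsatisfiable, so it must be Adv.
The unique satisfying tagging is: Adv Prep Noun Noun Adv Adv Prep.
Check: rule 1 ok; rule 2 ok; rule 3 ok.

Adv Prep Noun Noun Adv Adv Prep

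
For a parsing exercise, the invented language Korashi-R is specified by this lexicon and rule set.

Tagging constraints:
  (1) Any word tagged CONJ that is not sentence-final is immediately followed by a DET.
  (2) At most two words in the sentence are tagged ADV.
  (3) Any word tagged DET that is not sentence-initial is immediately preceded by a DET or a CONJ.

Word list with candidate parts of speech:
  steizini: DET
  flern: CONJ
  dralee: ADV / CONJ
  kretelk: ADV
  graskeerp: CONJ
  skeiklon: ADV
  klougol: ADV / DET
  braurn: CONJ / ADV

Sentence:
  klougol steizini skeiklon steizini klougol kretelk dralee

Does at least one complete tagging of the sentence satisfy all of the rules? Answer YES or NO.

Candidates per position — 1:klougol {ADV,DET}; 2:steizini {DET}; 3:skeiklon {ADV}; 4:steizini {DET}; 5:klougol {ADV,DET}; 6:kretelk {ADV}; 7:dralee {ADV,CONJ}.
Rule 3 cannot be satisfied by any choice of tags from the lexicon.
So there is no consistent tagging.

NO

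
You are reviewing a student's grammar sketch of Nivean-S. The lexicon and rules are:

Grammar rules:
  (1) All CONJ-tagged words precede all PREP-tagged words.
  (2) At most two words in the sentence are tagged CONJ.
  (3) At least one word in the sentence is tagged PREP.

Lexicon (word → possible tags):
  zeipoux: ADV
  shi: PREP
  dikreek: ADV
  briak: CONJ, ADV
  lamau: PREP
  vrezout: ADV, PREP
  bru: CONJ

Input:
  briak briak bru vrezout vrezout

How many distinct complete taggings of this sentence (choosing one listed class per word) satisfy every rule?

9

Candidates per position — 1:briak {CONJ,ADV}; 2:briak {CONJ,ADV}; 3:bru {CONJ}; 4:vrezout {ADV,PREP}; 5:vrezout {ADV,PREP}.
There are 16 candidate sequences in total.
Checking each against the rules leaves 9 sequences.
Count = 9.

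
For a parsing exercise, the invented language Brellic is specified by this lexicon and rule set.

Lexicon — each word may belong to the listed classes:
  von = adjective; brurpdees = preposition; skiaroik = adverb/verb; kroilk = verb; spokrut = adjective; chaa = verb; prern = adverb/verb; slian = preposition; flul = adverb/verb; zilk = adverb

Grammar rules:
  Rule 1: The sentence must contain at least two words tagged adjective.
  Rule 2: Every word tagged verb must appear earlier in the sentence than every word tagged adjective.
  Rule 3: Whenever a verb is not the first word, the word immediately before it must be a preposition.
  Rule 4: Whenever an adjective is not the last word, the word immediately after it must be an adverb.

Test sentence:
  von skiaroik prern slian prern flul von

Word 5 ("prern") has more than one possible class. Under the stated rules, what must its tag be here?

adverb

Candidates per position — 1:von {adjective}; 2:skiaroik {adverb,verb}; 3:prern {adverb,verb}; 4:slian {preposition}; 5:prern {adverb,verb}; 6:flul {adverb,verb}; 7:von {adjective}.
Word 2 cannot be verb — rule 2 would then fail for every completion. It is adverb.
Word 3 cannot be verb — rule 2 would then fail for every completion. It is adverb.
Word 5 cannot be verb — rule 2 would then fail for every completion. It is adverb.
Word 6 cannot be verb — rule 2 would then fail for every completion. It is adverb.
The only consistent sequence is: adjective adverb adverb preposition adverb adverb adjective.
Rule-by-rule: rule 1 ok; rule 2 ok; rule 3 ok; rule 4 ok.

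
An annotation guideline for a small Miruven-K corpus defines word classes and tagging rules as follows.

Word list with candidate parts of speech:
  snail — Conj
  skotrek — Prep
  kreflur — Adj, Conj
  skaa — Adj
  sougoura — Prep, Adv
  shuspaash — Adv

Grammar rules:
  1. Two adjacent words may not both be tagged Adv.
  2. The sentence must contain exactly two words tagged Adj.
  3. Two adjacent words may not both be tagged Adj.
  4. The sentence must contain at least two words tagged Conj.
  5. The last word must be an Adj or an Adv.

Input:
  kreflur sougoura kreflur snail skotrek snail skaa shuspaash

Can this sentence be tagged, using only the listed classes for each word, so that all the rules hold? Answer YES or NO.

YES

Candidates per position — 1:kreflur {Adj,Conj}; 2:sougoura {Prep,Adv}; 3:kreflur {Adj,Conj}; 4:snail {Conj}; 5:skotrek {Prep}; 6:snail {Conj}; 7:skaa {Adj}; 8:shuspaash {Adv}.
One satisfying assignment: Adj Adv Conj Conj Prep Conj Adj Adv.
Check: rule 1 holds; rule 2 holds; rule 3 holds; rule 4 holds; rule 5 holds.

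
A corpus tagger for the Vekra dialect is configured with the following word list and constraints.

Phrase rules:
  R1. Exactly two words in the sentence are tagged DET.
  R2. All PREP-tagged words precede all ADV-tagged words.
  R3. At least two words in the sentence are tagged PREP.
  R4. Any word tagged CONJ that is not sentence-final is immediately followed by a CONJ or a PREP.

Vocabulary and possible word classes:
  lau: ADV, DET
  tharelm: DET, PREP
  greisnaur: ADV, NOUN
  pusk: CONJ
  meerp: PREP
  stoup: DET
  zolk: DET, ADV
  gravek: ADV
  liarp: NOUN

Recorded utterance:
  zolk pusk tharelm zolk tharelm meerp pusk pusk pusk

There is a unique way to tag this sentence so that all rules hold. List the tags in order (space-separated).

Candidates per position — 1:zolk {DET,ADV}; 2:pusk {CONJ}; 3:tharelm {DET,PREP}; 4:zolk {DET,ADV}; 5:tharelm {DET,PREP}; 6:meerp {PREP}; 7:pusk {CONJ}; 8:pusk {CONJ}; 9:pusk {CONJ}.
If word 1 were ADV, no tagging could satisfy rule 2; so word 1 is DET.
If word 3 were DET, no tagging could satisfy rule 4; so word 3 is PREP.
If word 4 were ADV, no tagging could satisfy rule 2; so word 4 is DET.
If word 5 were DET, no tagging could satisfy rule 1; so word 5 is PREP.
So the tagging must be: DET CONJ PREP DET PREP PREP CONJ CONJ CONJ.
Verifying each rule — rule 1 satisfied; rule 2 satisfied; rule 3 satisfied; rule 4 satisfied.

DET CONJ PREP DET PREP PREP CONJ CONJ CONJ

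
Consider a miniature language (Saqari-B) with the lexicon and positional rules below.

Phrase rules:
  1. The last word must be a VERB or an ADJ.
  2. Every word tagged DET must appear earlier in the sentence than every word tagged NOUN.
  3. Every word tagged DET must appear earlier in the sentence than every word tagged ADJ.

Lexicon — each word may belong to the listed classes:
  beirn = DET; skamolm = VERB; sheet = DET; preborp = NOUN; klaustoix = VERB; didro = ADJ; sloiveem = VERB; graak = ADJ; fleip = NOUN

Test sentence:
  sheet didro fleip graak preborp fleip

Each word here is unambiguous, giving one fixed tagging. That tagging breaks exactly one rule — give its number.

Fixed tagging: DET ADJ NOUN ADJ NOUN NOUN.
Applying the rules: R1 fails, R2 ok, R3 ok.
Only rule 1 fails.

1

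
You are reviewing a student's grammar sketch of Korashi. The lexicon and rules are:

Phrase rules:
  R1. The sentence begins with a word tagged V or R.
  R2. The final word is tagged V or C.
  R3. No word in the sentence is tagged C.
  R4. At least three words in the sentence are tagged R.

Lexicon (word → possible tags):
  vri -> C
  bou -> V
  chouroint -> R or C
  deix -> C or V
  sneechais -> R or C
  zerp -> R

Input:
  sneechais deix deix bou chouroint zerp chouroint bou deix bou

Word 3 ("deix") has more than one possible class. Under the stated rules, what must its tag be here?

V

Candidates per position — 1:sneechais {R,C}; 2:deix {C,V}; 3:deix {C,V}; 4:bou {V}; 5:chouroint {R,C}; 6:zerp {R}; 7:chouroint {R,C}; 8:bou {V}; 9:deix {C,V}; 10:bou {V}.
If word 1 were C, no tagging could satisfy rule 1; so word 1 is R.
If word 2 were C, no tagging could satisfy rule 3; so word 2 is V.
If word 3 were C, no tagging could satisfy rule 3; so word 3 is V.
If word 5 were C, no tagging could satisfy rule 3; so word 5 is R.
If word 7 were C, no tagging could satisfy rule 3; so word 7 is R.
If word 9 were C, no tagging could satisfy rule 3; so word 9 is V.
That leaves exactly one tagging: R V V V R R R V V V.
Checking: rule 1 holds; rule 2 holds; rule 3 holds; rule 4 holds.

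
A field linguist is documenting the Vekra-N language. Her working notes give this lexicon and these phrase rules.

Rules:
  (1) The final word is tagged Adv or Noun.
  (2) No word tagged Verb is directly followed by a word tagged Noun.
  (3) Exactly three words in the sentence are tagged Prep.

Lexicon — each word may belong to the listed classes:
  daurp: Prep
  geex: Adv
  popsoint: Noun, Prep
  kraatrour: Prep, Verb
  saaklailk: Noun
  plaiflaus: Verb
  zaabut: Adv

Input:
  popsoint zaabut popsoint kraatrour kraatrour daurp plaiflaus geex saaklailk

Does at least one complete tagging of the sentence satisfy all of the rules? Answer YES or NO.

Candidates per position — 1:popsoint {Noun,Prep}; 2:zaabut {Adv}; 3:popsoint {Noun,Prep}; 4:kraatrour {Prep,Verb}; 5:kraatrour {Prep,Verb}; 6:daurp {Prep}; 7:plaiflaus {Verb}; 8:geex {Adv}; 9:saaklailk {Noun}.
One satisfying assignment: Prep Adv Noun Verb Prep Prep Verb Adv Noun.
Verifying each rule — rule 1 satisfied; rule 2 satisfied; rule 3 satisfied.

YES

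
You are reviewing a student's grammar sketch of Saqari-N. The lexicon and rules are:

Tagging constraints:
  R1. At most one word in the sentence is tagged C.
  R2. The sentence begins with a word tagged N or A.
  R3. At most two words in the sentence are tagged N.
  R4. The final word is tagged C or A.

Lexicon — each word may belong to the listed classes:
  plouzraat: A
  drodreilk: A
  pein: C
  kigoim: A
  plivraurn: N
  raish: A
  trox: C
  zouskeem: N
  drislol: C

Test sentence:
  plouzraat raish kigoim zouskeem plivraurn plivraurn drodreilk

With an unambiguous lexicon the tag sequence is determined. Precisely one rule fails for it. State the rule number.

3

Fixed tagging: A A A N N N A.
Applying the rules: R1 holds, R2 holds, R3 violated, R4 holds.
Only rule 3 fails.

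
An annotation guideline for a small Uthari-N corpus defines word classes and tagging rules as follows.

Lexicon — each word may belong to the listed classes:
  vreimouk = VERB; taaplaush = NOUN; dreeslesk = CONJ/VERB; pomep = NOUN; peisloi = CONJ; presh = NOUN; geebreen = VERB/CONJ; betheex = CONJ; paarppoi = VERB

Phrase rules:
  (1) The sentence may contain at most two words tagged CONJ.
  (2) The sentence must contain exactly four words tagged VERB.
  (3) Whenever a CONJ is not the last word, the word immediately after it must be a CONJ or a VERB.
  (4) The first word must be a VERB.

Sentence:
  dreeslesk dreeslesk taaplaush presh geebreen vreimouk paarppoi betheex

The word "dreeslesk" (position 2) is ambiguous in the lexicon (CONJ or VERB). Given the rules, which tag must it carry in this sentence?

Candidates per position — 1:dreeslesk {CONJ,VERB}; 2:dreeslesk {CONJ,VERB}; 3:taaplaush {NOUN}; 4:presh {NOUN}; 5:geebreen {VERB,CONJ}; 6:vreimouk {VERB}; 7:paarppoi {VERB}; 8:betheex {CONJ}.
At position 1, choosing CONJ makes rule 4 impossible to satisfy; hence VERB.
At position 2, choosing CONJ makes rule 3 impossible to satisfy; hence VERB.
At position 5, choosing VERB makes rule 2 impossible to satisfy; hence CONJ.
That leaves exactly one tagging: VERB VERB NOUN NOUN CONJ VERB VERB CONJ.
Verifying each rule — rule 1 satisfied; rule 2 satisfied; rule 3 satisfied; rule 4 satisfied.

VERB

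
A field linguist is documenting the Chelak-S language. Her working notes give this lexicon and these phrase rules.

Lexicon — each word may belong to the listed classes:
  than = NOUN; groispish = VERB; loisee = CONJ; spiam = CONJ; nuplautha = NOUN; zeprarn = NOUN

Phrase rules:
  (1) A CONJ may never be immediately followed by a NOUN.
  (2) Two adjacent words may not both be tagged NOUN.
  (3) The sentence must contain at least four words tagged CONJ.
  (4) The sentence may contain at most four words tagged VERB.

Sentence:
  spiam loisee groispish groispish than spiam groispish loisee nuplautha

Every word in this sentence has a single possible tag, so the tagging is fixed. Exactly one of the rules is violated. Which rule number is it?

1

Fixed tagging: CONJ CONJ VERB VERB NOUN CONJ VERB CONJ NOUN.
Applying the rules: R1 violated, R2 holds, R3 holds, R4 holds.
Only rule 1 fails.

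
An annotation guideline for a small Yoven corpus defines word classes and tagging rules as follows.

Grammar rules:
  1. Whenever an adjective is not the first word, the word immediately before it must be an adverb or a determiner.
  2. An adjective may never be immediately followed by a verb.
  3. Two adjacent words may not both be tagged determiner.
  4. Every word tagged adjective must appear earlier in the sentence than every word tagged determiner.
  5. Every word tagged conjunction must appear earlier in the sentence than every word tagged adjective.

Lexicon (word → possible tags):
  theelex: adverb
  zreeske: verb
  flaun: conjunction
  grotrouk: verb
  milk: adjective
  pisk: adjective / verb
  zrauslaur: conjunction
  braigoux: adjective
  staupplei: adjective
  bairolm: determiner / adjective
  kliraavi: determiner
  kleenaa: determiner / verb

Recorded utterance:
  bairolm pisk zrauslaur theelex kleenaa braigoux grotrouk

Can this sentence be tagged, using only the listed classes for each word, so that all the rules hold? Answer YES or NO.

Candidates per position — 1:bairolm {determiner,adjective}; 2:pisk {adjective,verb}; 3:zrauslaur {conjunction}; 4:theelex {adverb}; 5:kleenaa {determiner,verb}; 6:braigoux {adjective}; 7:grotrouk {verb}.
Rule 2 cannot be satisfied by any choice of tags from the lexicon.
So there is no consistent tagging.

NO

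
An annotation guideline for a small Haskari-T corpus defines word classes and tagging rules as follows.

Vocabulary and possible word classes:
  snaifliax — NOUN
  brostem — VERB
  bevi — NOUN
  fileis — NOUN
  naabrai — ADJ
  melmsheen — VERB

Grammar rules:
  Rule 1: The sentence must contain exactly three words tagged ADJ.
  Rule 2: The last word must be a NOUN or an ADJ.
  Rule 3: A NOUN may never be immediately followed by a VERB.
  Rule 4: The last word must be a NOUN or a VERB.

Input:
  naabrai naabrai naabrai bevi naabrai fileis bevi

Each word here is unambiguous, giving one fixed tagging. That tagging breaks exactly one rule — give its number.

Fixed tagging: ADJ ADJ ADJ NOUN ADJ NOUN NOUN.
Applying the rules: R1 ✗, R2 ✓, R3 ✓, R4 ✓.
Only rule 1 fails.

1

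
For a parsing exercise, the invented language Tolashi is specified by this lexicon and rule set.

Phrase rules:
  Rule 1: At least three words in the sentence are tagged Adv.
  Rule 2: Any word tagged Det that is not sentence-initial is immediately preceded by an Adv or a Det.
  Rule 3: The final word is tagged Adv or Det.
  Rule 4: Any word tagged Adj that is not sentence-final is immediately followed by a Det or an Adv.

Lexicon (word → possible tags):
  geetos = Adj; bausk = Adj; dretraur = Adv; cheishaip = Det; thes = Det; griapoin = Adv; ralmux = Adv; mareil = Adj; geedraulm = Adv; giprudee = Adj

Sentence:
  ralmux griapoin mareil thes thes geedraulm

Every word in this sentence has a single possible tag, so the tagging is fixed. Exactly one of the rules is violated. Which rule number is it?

Fixed tagging: Adv Adv Adj Det Det Adv.
Rule check: R1 pass, R2 fail, R3 pass, R4 pass.
Only rule 2 fails.

2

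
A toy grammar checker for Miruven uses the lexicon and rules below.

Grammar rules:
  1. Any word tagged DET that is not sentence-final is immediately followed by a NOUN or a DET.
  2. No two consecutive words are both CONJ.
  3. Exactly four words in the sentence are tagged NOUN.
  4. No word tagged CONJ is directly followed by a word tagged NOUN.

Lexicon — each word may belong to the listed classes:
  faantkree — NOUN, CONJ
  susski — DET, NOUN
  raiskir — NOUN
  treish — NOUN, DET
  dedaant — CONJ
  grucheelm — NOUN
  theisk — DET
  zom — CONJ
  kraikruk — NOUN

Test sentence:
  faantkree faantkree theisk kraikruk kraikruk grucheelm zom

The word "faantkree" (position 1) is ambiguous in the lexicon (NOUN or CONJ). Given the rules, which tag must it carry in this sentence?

NOUN

Candidates per position — 1:faantkree {NOUN,CONJ}; 2:faantkree {NOUN,CONJ}; 3:theisk {DET}; 4:kraikruk {NOUN}; 5:kraikruk {NOUN}; 6:grucheelm {NOUN}; 7:zom {CONJ}.
Position 1: the remaining choice is settled jointly with positions 2 — only NOUN at position 1 is part of a tagging that satisfies every rule.
That leaves exactly one tagging: NOUN CONJ DET NOUN NOUN NOUN CONJ.
Rule-by-rule: rule 1 satisfied; rule 2 satisfied; rule 3 satisfied; rule 4 satisfied.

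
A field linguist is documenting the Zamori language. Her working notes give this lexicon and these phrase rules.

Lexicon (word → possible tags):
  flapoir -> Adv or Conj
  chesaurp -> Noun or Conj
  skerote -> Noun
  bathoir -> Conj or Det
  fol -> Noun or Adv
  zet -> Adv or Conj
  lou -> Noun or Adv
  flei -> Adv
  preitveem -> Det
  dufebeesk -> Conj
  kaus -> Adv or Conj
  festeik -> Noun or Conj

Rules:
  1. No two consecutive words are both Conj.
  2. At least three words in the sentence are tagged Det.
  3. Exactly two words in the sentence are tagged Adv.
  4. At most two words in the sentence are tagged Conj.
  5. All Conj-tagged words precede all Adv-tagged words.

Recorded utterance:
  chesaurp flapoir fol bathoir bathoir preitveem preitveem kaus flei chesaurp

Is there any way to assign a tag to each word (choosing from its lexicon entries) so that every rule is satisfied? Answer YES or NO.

YES

Candidates per position — 1:chesaurp {Noun,Conj}; 2:flapoir {Adv,Conj}; 3:fol {Noun,Adv}; 4:bathoir {Conj,Det}; 5:bathoir {Conj,Det}; 6:preitveem {Det}; 7:preitveem {Det}; 8:kaus {Adv,Conj}; 9:flei {Adv}; 10:chesaurp {Noun,Conj}.
One satisfying assignment: Noun Conj Noun Conj Det Det Det Adv Adv Noun.
Verifying each rule — rule 1 holds; rule 2 holds; rule 3 holds; rule 4 holds; rule 5 holds.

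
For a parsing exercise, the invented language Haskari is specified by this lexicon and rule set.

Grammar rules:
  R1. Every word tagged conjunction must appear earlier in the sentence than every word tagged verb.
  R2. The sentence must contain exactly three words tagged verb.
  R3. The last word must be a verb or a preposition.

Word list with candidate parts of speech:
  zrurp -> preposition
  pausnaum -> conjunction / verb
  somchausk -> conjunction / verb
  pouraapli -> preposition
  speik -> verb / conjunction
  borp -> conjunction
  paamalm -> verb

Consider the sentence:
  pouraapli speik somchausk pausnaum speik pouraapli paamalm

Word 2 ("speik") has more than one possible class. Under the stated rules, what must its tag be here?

Candidates per position — 1:pouraapli {preposition}; 2:speik {verb,conjunction}; 3:somchausk {conjunction,verb}; 4:pausnaum {conjunction,verb}; 5:speik {verb,conjunction}; 6:pouraapli {preposition}; 7:paamalm {verb}.
Position 2: the remaining choice is settled jointly with positions 3, 4, 5 — only conjunction at position 2 is part of a tagging that satisfies every rule.
The only consistent sequence is: preposition conjunction conjunction verb verb preposition verb.
Checking: rule 1 ok; rule 2 ok; rule 3 ok.

conjunction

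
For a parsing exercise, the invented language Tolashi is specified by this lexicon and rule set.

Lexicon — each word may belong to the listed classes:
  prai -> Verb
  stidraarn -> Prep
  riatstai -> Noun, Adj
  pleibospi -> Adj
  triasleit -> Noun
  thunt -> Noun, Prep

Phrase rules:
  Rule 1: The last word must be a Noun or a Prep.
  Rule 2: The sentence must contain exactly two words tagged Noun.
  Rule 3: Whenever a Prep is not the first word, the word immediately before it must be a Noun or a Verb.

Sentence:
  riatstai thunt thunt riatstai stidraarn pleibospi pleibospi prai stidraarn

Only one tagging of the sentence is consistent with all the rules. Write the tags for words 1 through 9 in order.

Candidates per position — 1:riatstai {Noun,Adj}; 2:thunt {Noun,Prep}; 3:thunt {Noun,Prep}; 4:riatstai {Noun,Adj}; 5:stidraarn {Prep}; 6:pleibospi {Adj}; 7:pleibospi {Adj}; 8:prai {Verb}; 9:stidraarn {Prep}.
Position 4: tagging it Adj would leave rule 3 unsatisfiable, so it must be Noun.
The remaining ambiguous positions (1, 2, 3) are resolved jointly — only one combination satisfies every rule.
The unique satisfying tagging is: Adj Noun Prep Noun Prep Adj Adj Verb Prep.
Checking: rule 1 satisfied; rule 2 satisfied; rule 3 satisfied.

Adj Noun Prep Noun Prep Adj Adj Verb Prep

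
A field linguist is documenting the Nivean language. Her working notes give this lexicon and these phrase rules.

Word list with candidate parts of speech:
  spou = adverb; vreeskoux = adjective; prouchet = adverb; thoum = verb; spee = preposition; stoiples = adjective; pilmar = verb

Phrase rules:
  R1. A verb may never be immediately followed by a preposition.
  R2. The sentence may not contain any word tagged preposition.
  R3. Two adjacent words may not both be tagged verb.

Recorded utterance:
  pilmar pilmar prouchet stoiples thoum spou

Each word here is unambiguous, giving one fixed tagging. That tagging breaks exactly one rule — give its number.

Fixed tagging: verb verb adverb adjective verb adverb.
Checking each rule: R1 ok, R2 ok, R3 fails.
Only rule 3 fails.

3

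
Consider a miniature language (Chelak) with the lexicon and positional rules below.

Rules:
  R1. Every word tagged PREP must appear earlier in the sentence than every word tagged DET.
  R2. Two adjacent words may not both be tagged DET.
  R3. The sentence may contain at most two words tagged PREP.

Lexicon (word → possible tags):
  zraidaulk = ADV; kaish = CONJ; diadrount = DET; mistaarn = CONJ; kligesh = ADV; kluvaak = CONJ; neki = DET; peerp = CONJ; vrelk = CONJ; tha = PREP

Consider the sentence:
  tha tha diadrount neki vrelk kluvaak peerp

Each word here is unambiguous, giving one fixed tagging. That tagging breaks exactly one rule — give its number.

Fixed tagging: PREP PREP DET DET CONJ CONJ CONJ.
Applying the rules: R1 holds, R2 violated, R3 holds.
Only rule 2 fails.

2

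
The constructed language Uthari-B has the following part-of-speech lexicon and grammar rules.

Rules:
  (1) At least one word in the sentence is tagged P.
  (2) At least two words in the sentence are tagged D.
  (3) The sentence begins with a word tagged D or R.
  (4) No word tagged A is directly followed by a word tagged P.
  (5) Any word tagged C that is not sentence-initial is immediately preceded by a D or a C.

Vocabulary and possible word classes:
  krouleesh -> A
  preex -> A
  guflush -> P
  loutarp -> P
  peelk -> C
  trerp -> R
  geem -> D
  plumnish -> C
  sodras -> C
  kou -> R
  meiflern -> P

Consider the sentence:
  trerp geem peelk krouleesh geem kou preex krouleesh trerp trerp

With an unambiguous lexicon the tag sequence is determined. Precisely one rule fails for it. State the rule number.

1

Fixed tagging: R D C A D R A A R R.
Checking each rule: R1 fail, R2 pass, R3 pass, R4 pass, R5 pass.
Only rule 1 fails.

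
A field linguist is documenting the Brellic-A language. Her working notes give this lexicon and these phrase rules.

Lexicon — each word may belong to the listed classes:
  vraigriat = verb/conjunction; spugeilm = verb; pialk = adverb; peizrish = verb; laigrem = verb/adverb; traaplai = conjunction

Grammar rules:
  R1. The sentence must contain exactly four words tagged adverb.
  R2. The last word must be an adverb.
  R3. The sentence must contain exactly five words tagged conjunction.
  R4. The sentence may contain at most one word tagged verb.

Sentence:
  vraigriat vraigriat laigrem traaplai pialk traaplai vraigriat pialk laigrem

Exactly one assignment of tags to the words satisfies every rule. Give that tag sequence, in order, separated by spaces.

conjunction conjunction adverb conjunction adverb conjunction conjunction adverb adverb

Candidates per position — 1:vraigriat {verb,conjunction}; 2:vraigriat {verb,conjunction}; 3:laigrem {verb,adverb}; 4:traaplai {conjunction}; 5:pialk {adverb}; 6:traaplai {conjunction}; 7:vraigriat {verb,conjunction}; 8:pialk {adverb}; 9:laigrem {verb,adverb}.
If word 1 were verb, no tagging could satisfy rule 3; so word 1 is conjunction.
If word 2 were verb, no tagging could satisfy rule 3; so word 2 is conjunction.
If word 3 were verb, no tagging could satisfy rule 1; so word 3 is adverb.
If word 7 were verb, no tagging could satisfy rule 3; so word 7 is conjunction.
If word 9 were verb, no tagging could satisfy rule 1; so word 9 is adverb.
The unique satisfying tagging is: conjunction conjunction adverb conjunction adverb conjunction conjunction adverb adverb.
Verifying each rule — rule 1 satisfied; rule 2 satisfied; rule 3 satisfied; rule 4 satisfied.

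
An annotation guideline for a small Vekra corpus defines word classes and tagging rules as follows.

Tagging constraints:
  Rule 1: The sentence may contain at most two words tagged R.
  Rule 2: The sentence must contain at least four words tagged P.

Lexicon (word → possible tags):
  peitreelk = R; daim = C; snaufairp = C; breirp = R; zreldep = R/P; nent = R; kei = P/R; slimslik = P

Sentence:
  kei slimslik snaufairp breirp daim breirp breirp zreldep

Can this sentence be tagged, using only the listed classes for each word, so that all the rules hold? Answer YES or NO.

NO

Candidates per position — 1:kei {P,R}; 2:slimslik {P}; 3:snaufairp {C}; 4:breirp {R}; 5:daim {C}; 6:breirp {R}; 7:breirp {R}; 8:zreldep {R,P}.
Rule 1 cannot be satisfied by any choice of tags from the lexicon.
So there is no consistent tagging.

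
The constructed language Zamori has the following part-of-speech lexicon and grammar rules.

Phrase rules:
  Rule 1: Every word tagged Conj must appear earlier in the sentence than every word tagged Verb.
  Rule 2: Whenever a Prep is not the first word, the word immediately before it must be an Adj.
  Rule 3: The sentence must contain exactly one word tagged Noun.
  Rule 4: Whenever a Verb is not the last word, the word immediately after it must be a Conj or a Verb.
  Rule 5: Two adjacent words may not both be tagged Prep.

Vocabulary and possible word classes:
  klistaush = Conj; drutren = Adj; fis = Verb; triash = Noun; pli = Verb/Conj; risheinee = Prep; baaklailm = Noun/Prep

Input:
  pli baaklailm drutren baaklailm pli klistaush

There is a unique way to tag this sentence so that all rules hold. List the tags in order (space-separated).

Candidates per position — 1:pli {Verb,Conj}; 2:baaklailm {Noun,Prep}; 3:drutren {Adj}; 4:baaklailm {Noun,Prep}; 5:pli {Verb,Conj}; 6:klistaush {Conj}.
At position 1, choosing Verb makes rule 1 impossible to satisfy; hence Conj.
At position 2, choosing Prep makes rule 2 impossible to satisfy; hence Noun.
At position 4, choosing Noun makes rule 3 impossible to satisfy; hence Prep.
At position 5, choosing Verb makes rule 1 impossible to satisfy; hence Conj.
That leaves exactly one tagging: Conj Noun Adj Prep Conj Conj.
Rule-by-rule: rule 1 satisfied; rule 2 satisfied; rule 3 satisfied; rule 4 satisfied; rule 5 satisfied.

Conj Noun Adj Prep Conj Conj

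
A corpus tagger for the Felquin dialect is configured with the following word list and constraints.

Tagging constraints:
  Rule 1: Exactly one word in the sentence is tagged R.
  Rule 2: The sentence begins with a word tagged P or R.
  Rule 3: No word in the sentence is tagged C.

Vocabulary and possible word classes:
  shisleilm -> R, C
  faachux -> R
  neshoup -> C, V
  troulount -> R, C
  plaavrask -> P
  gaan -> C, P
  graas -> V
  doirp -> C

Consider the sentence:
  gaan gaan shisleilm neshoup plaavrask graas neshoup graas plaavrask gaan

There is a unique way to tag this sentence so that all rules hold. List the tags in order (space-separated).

P P R V P V V V P P

Candidates per position — 1:gaan {C,P}; 2:gaan {C,P}; 3:shisleilm {R,C}; 4:neshoup {C,V}; 5:plaavrask {P}; 6:graas {V}; 7:neshoup {C,V}; 8:graas {V}; 9:plaavrask {P}; 10:gaan {C,P}.
Position 1: C is ruled out by rule 2; that leaves P.
Position 2: C is ruled out by rule 3; that leaves P.
Position 3: C is ruled out by rule 1; that leaves R.
Position 4: C is ruled out by rule 3; that leaves V.
Position 7: C is ruled out by rule 3; that leaves V.
Position 10: C is ruled out by rule 3; that leaves P.
That leaves exactly one tagging: P P R V P V V V P P.
Checking: rule 1 satisfied; rule 2 satisfied; rule 3 satisfied.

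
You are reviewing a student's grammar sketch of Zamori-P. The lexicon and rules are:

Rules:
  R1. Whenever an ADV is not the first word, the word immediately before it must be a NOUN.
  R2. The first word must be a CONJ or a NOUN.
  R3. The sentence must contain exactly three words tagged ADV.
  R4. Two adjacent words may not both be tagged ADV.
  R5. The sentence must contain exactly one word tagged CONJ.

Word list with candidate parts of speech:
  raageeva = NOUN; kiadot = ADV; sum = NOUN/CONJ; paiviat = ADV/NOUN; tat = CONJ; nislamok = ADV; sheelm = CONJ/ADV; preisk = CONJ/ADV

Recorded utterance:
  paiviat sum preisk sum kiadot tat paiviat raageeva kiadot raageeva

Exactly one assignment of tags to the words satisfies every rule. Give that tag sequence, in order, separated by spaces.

NOUN NOUN ADV NOUN ADV CONJ NOUN NOUN ADV NOUN

Candidates per position — 1:paiviat {ADV,NOUN}; 2:sum {NOUN,CONJ}; 3:preisk {CONJ,ADV}; 4:sum {NOUN,CONJ}; 5:kiadot {ADV}; 6:tat {CONJ}; 7:paiviat {ADV,NOUN}; 8:raageeva {NOUN}; 9:kiadot {ADV}; 10:raageeva {NOUN}.
If word 1 were ADV, no tagging could satisfy rule 2; so word 1 is NOUN.
If word 2 were CONJ, no tagging could satisfy rule 5; so word 2 is NOUN.
If word 3 were CONJ, no tagging could satisfy rule 5; so word 3 is ADV.
If word 4 were CONJ, no tagging could satisfy rule 1; so word 4 is NOUN.
If word 7 were ADV, no tagging could satisfy rule 1; so word 7 is NOUN.
The unique satisfying tagging is: NOUN NOUN ADV NOUN ADV CONJ NOUN NOUN ADV NOUN.
Checking: rule 1 ✓; rule 2 ✓; rule 3 ✓; rule 4 ✓; rule 5 ✓.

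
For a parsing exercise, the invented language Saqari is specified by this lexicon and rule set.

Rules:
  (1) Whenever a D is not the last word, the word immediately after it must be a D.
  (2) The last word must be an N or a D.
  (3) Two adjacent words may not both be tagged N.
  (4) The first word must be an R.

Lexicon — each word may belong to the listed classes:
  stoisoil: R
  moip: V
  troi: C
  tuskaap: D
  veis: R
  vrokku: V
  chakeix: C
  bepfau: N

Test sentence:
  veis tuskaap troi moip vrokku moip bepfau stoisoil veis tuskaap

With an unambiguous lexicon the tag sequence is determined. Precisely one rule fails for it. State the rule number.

1

Fixed tagging: R D C V V V N R R D.
Rule check: R1 fail, R2 pass, R3 pass, R4 pass.
Only rule 1 fails.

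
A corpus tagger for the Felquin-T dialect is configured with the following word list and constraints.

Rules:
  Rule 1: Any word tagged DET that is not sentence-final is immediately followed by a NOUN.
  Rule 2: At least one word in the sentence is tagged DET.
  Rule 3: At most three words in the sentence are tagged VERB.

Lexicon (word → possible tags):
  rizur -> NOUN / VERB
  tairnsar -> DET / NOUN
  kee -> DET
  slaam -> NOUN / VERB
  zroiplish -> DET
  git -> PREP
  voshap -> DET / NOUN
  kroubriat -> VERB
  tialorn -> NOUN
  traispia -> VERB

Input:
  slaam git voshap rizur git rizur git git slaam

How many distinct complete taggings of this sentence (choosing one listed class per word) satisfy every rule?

Candidates per position — 1:slaam {NOUN,VERB}; 2:git {PREP}; 3:voshap {DET,NOUN}; 4:rizur {NOUN,VERB}; 5:git {PREP}; 6:rizur {NOUN,VERB}; 7:git {PREP}; 8:git {PREP}; 9:slaam {NOUN,VERB}.
There are 32 candidate sequences in total.
Checking each against the rules leaves 8 sequences.
Count = 8.

8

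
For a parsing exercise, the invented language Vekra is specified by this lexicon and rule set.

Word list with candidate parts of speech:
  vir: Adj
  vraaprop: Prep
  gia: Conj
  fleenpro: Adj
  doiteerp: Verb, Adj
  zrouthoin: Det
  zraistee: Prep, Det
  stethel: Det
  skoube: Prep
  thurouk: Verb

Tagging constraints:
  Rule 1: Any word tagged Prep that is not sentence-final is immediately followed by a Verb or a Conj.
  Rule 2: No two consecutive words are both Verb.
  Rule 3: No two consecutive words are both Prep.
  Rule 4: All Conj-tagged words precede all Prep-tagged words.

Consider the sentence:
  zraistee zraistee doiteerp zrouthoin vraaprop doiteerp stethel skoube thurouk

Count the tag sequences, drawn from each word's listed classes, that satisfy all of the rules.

Candidates per position — 1:zraistee {Prep,Det}; 2:zraistee {Prep,Det}; 3:doiteerp {Verb,Adj}; 4:zrouthoin {Det}; 5:vraaprop {Prep}; 6:doiteerp {Verb,Adj}; 7:stethel {Det}; 8:skoube {Prep}; 9:thurouk {Verb}.
There are 16 candidate sequences in total.
The sequences that satisfy every rule: Det Prep Verb Det Prep Verb Det Prep Verb; Det Det Verb Det Prep Verb Det Prep Verb; Det Det Adj Det Prep Verb Det Prep Verb.
Count = 3.

3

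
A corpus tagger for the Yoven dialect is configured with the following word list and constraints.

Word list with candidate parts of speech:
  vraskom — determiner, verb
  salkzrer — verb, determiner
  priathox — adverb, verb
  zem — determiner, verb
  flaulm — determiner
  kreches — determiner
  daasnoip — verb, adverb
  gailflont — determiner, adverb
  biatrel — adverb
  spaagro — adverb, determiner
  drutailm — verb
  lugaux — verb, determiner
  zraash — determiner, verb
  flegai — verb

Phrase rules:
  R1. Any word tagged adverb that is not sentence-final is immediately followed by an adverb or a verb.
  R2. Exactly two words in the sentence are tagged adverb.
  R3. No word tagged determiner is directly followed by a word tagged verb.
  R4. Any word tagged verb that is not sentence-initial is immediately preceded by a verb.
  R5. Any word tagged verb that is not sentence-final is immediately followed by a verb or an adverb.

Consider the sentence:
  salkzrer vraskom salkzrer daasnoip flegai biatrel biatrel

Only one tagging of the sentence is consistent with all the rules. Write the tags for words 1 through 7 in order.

verb verb verb verb verb adverb adverb

Candidates per position — 1:salkzrer {verb,determiner}; 2:vraskom {determiner,verb}; 3:salkzrer {verb,determiner}; 4:daasnoip {verb,adverb}; 5:flegai {verb}; 6:biatrel {adverb}; 7:biatrel {adverb}.
If word 1 were determiner, no tagging could satisfy rule 4; so word 1 is verb.
If word 2 were determiner, no tagging could satisfy rule 4; so word 2 is verb.
If word 3 were determiner, no tagging could satisfy rule 4; so word 3 is verb.
If word 4 were adverb, no tagging could satisfy rule 2; so word 4 is verb.
The only consistent sequence is: verb verb verb verb verb adverb adverb.
Checking: rule 1 satisfied; rule 2 satisfied; rule 3 satisfied; rule 4 satisfied; rule 5 satisfied.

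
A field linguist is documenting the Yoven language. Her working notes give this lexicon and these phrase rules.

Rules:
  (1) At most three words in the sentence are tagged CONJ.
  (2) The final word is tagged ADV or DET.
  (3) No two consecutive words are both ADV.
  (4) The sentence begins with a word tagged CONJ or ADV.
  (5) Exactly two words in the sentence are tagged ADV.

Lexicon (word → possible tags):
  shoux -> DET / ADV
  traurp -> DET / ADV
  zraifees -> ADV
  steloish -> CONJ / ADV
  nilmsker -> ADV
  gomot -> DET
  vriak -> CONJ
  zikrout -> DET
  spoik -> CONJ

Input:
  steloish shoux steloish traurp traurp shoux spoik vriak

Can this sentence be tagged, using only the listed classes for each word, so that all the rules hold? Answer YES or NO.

NO

Candidates per position — 1:steloish {CONJ,ADV}; 2:shoux {DET,ADV}; 3:steloish {CONJ,ADV}; 4:traurp {DET,ADV}; 5:traurp {DET,ADV}; 6:shoux {DET,ADV}; 7:spoik {CONJ}; 8:vriak {CONJ}.
Rule 2 cannot be satisfied by any choice of tags from the lexicon.
So there is no consistent tagging.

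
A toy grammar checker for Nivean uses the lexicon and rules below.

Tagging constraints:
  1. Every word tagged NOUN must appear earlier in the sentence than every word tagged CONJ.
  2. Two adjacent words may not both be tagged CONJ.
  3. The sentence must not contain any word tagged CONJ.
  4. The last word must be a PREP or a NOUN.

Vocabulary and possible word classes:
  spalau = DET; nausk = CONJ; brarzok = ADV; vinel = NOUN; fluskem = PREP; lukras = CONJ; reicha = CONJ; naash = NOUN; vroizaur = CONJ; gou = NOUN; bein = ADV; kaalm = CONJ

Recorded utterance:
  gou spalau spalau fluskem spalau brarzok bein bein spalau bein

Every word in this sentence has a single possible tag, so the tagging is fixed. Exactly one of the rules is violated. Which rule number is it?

4

Fixed tagging: NOUN DET DET PREP DET ADV ADV ADV DET ADV.
Checking each rule: R1 pass, R2 pass, R3 pass, R4 fail.
Only rule 4 fails.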